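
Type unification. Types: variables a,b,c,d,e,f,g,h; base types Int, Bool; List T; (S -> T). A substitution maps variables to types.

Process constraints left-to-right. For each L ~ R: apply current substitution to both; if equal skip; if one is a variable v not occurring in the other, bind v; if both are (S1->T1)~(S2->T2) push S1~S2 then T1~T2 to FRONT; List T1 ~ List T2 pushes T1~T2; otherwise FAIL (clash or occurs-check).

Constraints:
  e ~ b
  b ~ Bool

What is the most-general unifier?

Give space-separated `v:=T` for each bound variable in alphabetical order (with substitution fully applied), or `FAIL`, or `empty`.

Answer: b:=Bool e:=Bool

Derivation:
step 1: unify e ~ b  [subst: {-} | 1 pending]
  bind e := b
step 2: unify b ~ Bool  [subst: {e:=b} | 0 pending]
  bind b := Bool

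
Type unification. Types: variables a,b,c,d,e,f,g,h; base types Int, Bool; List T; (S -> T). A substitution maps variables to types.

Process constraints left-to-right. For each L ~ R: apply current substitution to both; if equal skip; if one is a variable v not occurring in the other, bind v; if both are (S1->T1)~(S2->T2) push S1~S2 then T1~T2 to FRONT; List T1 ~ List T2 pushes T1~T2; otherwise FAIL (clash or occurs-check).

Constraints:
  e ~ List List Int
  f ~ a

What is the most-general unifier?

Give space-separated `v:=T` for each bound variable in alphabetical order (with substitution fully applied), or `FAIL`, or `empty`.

step 1: unify e ~ List List Int  [subst: {-} | 1 pending]
  bind e := List List Int
step 2: unify f ~ a  [subst: {e:=List List Int} | 0 pending]
  bind f := a

Answer: e:=List List Int f:=a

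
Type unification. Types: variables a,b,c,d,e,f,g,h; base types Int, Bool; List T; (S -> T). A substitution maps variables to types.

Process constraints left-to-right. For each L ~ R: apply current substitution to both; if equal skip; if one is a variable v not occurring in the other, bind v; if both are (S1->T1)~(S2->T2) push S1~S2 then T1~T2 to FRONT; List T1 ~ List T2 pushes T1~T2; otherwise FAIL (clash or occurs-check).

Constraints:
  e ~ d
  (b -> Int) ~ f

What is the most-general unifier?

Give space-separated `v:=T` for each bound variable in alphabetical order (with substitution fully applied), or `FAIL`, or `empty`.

step 1: unify e ~ d  [subst: {-} | 1 pending]
  bind e := d
step 2: unify (b -> Int) ~ f  [subst: {e:=d} | 0 pending]
  bind f := (b -> Int)

Answer: e:=d f:=(b -> Int)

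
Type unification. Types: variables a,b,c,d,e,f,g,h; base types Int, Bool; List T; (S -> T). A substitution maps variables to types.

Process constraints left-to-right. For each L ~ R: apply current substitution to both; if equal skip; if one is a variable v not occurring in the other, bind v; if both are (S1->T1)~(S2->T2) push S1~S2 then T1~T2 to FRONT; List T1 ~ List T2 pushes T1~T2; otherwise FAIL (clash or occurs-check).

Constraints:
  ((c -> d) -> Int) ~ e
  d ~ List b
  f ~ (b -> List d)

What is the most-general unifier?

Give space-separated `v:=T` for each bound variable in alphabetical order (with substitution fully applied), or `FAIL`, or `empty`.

step 1: unify ((c -> d) -> Int) ~ e  [subst: {-} | 2 pending]
  bind e := ((c -> d) -> Int)
step 2: unify d ~ List b  [subst: {e:=((c -> d) -> Int)} | 1 pending]
  bind d := List b
step 3: unify f ~ (b -> List List b)  [subst: {e:=((c -> d) -> Int), d:=List b} | 0 pending]
  bind f := (b -> List List b)

Answer: d:=List b e:=((c -> List b) -> Int) f:=(b -> List List b)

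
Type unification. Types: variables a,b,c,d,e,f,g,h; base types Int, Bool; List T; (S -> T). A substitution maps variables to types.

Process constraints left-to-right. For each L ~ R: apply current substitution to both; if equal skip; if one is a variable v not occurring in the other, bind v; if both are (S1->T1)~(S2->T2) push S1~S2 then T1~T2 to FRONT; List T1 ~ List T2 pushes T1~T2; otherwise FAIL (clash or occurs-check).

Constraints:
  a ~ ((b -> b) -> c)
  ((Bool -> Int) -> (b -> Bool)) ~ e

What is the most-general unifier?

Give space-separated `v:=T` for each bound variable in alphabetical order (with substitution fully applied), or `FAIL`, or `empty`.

Answer: a:=((b -> b) -> c) e:=((Bool -> Int) -> (b -> Bool))

Derivation:
step 1: unify a ~ ((b -> b) -> c)  [subst: {-} | 1 pending]
  bind a := ((b -> b) -> c)
step 2: unify ((Bool -> Int) -> (b -> Bool)) ~ e  [subst: {a:=((b -> b) -> c)} | 0 pending]
  bind e := ((Bool -> Int) -> (b -> Bool))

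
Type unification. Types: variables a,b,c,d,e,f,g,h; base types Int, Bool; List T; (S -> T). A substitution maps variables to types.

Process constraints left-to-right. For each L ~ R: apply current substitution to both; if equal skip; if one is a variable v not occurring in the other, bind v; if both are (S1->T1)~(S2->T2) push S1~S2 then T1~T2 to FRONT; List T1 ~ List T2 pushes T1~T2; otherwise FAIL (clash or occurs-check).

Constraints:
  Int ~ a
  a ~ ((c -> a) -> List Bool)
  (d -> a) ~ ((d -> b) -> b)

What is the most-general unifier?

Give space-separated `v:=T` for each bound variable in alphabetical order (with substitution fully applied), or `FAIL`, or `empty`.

step 1: unify Int ~ a  [subst: {-} | 2 pending]
  bind a := Int
step 2: unify Int ~ ((c -> Int) -> List Bool)  [subst: {a:=Int} | 1 pending]
  clash: Int vs ((c -> Int) -> List Bool)

Answer: FAIL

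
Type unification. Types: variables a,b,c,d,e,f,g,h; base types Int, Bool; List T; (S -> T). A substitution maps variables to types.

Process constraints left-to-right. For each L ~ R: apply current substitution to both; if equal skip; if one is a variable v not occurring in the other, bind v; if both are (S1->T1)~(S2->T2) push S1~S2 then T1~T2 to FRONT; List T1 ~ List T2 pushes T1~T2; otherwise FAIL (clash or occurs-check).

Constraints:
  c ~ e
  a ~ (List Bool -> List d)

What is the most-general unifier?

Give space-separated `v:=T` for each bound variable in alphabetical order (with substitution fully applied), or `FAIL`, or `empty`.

Answer: a:=(List Bool -> List d) c:=e

Derivation:
step 1: unify c ~ e  [subst: {-} | 1 pending]
  bind c := e
step 2: unify a ~ (List Bool -> List d)  [subst: {c:=e} | 0 pending]
  bind a := (List Bool -> List d)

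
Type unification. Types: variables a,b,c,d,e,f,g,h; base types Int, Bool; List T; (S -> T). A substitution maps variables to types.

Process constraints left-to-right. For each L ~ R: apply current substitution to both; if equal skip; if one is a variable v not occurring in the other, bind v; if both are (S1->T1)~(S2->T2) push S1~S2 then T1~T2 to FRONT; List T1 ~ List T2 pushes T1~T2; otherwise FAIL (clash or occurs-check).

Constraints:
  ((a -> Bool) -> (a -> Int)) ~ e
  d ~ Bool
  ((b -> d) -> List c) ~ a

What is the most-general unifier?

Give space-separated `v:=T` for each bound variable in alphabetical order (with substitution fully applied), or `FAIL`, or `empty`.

step 1: unify ((a -> Bool) -> (a -> Int)) ~ e  [subst: {-} | 2 pending]
  bind e := ((a -> Bool) -> (a -> Int))
step 2: unify d ~ Bool  [subst: {e:=((a -> Bool) -> (a -> Int))} | 1 pending]
  bind d := Bool
step 3: unify ((b -> Bool) -> List c) ~ a  [subst: {e:=((a -> Bool) -> (a -> Int)), d:=Bool} | 0 pending]
  bind a := ((b -> Bool) -> List c)

Answer: a:=((b -> Bool) -> List c) d:=Bool e:=((((b -> Bool) -> List c) -> Bool) -> (((b -> Bool) -> List c) -> Int))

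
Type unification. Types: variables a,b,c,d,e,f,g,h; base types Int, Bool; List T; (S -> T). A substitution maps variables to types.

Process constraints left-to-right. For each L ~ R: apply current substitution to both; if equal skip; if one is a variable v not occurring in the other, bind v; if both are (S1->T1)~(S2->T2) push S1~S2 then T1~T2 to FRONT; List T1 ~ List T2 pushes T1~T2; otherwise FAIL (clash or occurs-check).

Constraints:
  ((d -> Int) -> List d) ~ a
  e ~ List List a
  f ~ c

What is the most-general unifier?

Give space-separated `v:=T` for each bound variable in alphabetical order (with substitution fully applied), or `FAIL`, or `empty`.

step 1: unify ((d -> Int) -> List d) ~ a  [subst: {-} | 2 pending]
  bind a := ((d -> Int) -> List d)
step 2: unify e ~ List List ((d -> Int) -> List d)  [subst: {a:=((d -> Int) -> List d)} | 1 pending]
  bind e := List List ((d -> Int) -> List d)
step 3: unify f ~ c  [subst: {a:=((d -> Int) -> List d), e:=List List ((d -> Int) -> List d)} | 0 pending]
  bind f := c

Answer: a:=((d -> Int) -> List d) e:=List List ((d -> Int) -> List d) f:=c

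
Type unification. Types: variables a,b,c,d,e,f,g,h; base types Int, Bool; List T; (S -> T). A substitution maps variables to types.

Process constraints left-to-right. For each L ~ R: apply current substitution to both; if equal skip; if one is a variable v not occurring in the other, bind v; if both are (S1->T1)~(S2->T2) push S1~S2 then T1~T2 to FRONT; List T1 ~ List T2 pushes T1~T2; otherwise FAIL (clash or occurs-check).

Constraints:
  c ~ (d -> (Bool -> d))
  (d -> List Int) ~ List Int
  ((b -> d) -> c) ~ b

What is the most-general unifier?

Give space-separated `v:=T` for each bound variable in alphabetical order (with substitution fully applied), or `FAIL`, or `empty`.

step 1: unify c ~ (d -> (Bool -> d))  [subst: {-} | 2 pending]
  bind c := (d -> (Bool -> d))
step 2: unify (d -> List Int) ~ List Int  [subst: {c:=(d -> (Bool -> d))} | 1 pending]
  clash: (d -> List Int) vs List Int

Answer: FAIL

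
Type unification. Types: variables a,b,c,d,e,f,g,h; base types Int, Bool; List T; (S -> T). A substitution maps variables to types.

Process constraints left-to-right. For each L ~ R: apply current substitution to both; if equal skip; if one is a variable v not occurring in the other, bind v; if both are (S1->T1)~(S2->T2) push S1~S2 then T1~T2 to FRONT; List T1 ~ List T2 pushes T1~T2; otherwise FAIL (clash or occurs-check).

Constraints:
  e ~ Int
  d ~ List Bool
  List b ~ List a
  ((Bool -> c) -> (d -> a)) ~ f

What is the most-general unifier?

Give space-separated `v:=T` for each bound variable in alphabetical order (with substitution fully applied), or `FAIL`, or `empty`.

step 1: unify e ~ Int  [subst: {-} | 3 pending]
  bind e := Int
step 2: unify d ~ List Bool  [subst: {e:=Int} | 2 pending]
  bind d := List Bool
step 3: unify List b ~ List a  [subst: {e:=Int, d:=List Bool} | 1 pending]
  -> decompose List: push b~a
step 4: unify b ~ a  [subst: {e:=Int, d:=List Bool} | 1 pending]
  bind b := a
step 5: unify ((Bool -> c) -> (List Bool -> a)) ~ f  [subst: {e:=Int, d:=List Bool, b:=a} | 0 pending]
  bind f := ((Bool -> c) -> (List Bool -> a))

Answer: b:=a d:=List Bool e:=Int f:=((Bool -> c) -> (List Bool -> a))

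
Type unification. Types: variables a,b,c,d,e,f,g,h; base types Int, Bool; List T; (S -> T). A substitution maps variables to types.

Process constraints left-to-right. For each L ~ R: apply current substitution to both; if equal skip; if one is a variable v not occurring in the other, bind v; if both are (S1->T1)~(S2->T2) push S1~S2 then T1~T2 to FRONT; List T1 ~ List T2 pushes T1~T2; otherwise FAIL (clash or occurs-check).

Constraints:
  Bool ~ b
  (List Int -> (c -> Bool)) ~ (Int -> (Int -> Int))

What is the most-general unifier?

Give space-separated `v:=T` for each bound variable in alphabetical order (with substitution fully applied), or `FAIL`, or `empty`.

step 1: unify Bool ~ b  [subst: {-} | 1 pending]
  bind b := Bool
step 2: unify (List Int -> (c -> Bool)) ~ (Int -> (Int -> Int))  [subst: {b:=Bool} | 0 pending]
  -> decompose arrow: push List Int~Int, (c -> Bool)~(Int -> Int)
step 3: unify List Int ~ Int  [subst: {b:=Bool} | 1 pending]
  clash: List Int vs Int

Answer: FAIL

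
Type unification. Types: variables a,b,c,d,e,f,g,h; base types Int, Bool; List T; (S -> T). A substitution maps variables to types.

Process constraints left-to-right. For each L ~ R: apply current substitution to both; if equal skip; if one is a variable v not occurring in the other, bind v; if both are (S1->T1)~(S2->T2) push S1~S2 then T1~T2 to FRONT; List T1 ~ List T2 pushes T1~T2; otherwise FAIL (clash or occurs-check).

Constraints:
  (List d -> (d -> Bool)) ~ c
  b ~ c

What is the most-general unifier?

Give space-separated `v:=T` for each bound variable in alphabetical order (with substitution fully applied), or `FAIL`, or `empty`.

step 1: unify (List d -> (d -> Bool)) ~ c  [subst: {-} | 1 pending]
  bind c := (List d -> (d -> Bool))
step 2: unify b ~ (List d -> (d -> Bool))  [subst: {c:=(List d -> (d -> Bool))} | 0 pending]
  bind b := (List d -> (d -> Bool))

Answer: b:=(List d -> (d -> Bool)) c:=(List d -> (d -> Bool))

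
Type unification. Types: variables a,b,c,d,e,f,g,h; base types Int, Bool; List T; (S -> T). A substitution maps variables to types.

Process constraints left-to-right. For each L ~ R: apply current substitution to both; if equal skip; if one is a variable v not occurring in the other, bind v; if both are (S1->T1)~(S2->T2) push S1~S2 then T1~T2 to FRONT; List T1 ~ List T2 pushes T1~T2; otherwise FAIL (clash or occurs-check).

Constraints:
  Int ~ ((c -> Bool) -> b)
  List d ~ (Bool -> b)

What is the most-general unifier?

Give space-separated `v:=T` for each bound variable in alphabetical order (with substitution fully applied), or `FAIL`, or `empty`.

step 1: unify Int ~ ((c -> Bool) -> b)  [subst: {-} | 1 pending]
  clash: Int vs ((c -> Bool) -> b)

Answer: FAIL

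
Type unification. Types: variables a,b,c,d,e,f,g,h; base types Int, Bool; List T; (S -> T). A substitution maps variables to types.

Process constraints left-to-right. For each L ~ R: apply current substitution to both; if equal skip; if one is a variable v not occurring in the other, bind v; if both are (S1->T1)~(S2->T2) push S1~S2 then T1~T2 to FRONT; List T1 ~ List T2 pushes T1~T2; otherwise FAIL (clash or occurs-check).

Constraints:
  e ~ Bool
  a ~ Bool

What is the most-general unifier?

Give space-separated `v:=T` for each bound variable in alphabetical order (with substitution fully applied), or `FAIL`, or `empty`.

Answer: a:=Bool e:=Bool

Derivation:
step 1: unify e ~ Bool  [subst: {-} | 1 pending]
  bind e := Bool
step 2: unify a ~ Bool  [subst: {e:=Bool} | 0 pending]
  bind a := Bool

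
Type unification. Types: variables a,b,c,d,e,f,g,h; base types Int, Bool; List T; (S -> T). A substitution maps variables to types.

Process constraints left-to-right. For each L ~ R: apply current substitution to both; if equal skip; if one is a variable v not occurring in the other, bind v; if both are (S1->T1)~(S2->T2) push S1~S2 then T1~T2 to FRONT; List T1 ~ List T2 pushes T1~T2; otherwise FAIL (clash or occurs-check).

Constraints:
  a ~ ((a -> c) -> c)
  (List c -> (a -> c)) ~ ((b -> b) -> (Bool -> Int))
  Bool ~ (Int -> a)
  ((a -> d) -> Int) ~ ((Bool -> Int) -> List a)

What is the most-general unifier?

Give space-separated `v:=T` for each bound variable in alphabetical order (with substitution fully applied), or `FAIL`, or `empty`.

step 1: unify a ~ ((a -> c) -> c)  [subst: {-} | 3 pending]
  occurs-check fail: a in ((a -> c) -> c)

Answer: FAIL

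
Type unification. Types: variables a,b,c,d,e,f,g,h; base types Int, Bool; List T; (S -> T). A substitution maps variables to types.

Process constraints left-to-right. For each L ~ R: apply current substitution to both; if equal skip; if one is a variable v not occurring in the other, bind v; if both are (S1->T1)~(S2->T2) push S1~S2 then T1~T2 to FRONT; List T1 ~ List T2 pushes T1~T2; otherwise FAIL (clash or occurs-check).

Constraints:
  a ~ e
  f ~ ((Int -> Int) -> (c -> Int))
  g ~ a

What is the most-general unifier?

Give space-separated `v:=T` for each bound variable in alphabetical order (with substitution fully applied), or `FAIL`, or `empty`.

step 1: unify a ~ e  [subst: {-} | 2 pending]
  bind a := e
step 2: unify f ~ ((Int -> Int) -> (c -> Int))  [subst: {a:=e} | 1 pending]
  bind f := ((Int -> Int) -> (c -> Int))
step 3: unify g ~ e  [subst: {a:=e, f:=((Int -> Int) -> (c -> Int))} | 0 pending]
  bind g := e

Answer: a:=e f:=((Int -> Int) -> (c -> Int)) g:=e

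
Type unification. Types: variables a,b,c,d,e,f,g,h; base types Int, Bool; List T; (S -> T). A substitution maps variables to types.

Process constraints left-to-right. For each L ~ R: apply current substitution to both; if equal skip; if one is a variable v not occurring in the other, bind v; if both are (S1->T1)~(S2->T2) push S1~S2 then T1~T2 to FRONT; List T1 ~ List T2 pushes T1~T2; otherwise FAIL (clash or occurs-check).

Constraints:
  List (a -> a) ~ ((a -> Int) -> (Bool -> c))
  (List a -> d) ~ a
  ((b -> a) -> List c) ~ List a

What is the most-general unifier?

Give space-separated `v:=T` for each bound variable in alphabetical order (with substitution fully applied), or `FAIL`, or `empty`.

step 1: unify List (a -> a) ~ ((a -> Int) -> (Bool -> c))  [subst: {-} | 2 pending]
  clash: List (a -> a) vs ((a -> Int) -> (Bool -> c))

Answer: FAIL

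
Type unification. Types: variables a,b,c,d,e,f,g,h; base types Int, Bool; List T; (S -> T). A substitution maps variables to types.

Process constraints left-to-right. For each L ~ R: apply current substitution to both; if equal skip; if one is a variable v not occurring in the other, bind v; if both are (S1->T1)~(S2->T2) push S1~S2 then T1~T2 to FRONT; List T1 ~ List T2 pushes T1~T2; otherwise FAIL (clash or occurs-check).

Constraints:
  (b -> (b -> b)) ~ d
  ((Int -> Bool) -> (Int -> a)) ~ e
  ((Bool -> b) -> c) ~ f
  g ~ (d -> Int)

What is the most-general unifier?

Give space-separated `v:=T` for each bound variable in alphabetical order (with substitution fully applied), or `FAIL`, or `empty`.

Answer: d:=(b -> (b -> b)) e:=((Int -> Bool) -> (Int -> a)) f:=((Bool -> b) -> c) g:=((b -> (b -> b)) -> Int)

Derivation:
step 1: unify (b -> (b -> b)) ~ d  [subst: {-} | 3 pending]
  bind d := (b -> (b -> b))
step 2: unify ((Int -> Bool) -> (Int -> a)) ~ e  [subst: {d:=(b -> (b -> b))} | 2 pending]
  bind e := ((Int -> Bool) -> (Int -> a))
step 3: unify ((Bool -> b) -> c) ~ f  [subst: {d:=(b -> (b -> b)), e:=((Int -> Bool) -> (Int -> a))} | 1 pending]
  bind f := ((Bool -> b) -> c)
step 4: unify g ~ ((b -> (b -> b)) -> Int)  [subst: {d:=(b -> (b -> b)), e:=((Int -> Bool) -> (Int -> a)), f:=((Bool -> b) -> c)} | 0 pending]
  bind g := ((b -> (b -> b)) -> Int)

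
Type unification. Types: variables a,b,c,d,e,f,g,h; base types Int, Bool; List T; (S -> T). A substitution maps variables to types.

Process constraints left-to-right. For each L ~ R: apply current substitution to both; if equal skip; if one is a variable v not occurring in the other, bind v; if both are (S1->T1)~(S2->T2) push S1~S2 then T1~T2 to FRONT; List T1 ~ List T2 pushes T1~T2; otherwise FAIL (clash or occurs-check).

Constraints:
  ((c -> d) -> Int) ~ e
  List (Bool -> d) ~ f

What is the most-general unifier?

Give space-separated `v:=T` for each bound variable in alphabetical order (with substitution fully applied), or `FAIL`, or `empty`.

Answer: e:=((c -> d) -> Int) f:=List (Bool -> d)

Derivation:
step 1: unify ((c -> d) -> Int) ~ e  [subst: {-} | 1 pending]
  bind e := ((c -> d) -> Int)
step 2: unify List (Bool -> d) ~ f  [subst: {e:=((c -> d) -> Int)} | 0 pending]
  bind f := List (Bool -> d)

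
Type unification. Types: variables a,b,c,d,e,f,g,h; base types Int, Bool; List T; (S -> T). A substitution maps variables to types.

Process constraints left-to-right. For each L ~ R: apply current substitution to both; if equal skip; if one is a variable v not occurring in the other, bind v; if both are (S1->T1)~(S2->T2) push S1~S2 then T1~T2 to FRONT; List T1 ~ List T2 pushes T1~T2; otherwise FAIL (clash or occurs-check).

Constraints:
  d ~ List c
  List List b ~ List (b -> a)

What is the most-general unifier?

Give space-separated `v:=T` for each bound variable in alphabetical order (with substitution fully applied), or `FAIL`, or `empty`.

step 1: unify d ~ List c  [subst: {-} | 1 pending]
  bind d := List c
step 2: unify List List b ~ List (b -> a)  [subst: {d:=List c} | 0 pending]
  -> decompose List: push List b~(b -> a)
step 3: unify List b ~ (b -> a)  [subst: {d:=List c} | 0 pending]
  clash: List b vs (b -> a)

Answer: FAIL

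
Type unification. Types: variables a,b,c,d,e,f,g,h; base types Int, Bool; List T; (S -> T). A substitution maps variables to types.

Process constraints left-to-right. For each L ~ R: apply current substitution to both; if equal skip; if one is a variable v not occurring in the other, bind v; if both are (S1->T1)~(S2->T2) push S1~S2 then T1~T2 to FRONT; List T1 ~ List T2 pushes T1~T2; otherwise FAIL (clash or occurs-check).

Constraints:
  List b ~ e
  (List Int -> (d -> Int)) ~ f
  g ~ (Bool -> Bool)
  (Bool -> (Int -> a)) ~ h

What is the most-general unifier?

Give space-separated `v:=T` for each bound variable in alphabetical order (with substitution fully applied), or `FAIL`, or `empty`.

step 1: unify List b ~ e  [subst: {-} | 3 pending]
  bind e := List b
step 2: unify (List Int -> (d -> Int)) ~ f  [subst: {e:=List b} | 2 pending]
  bind f := (List Int -> (d -> Int))
step 3: unify g ~ (Bool -> Bool)  [subst: {e:=List b, f:=(List Int -> (d -> Int))} | 1 pending]
  bind g := (Bool -> Bool)
step 4: unify (Bool -> (Int -> a)) ~ h  [subst: {e:=List b, f:=(List Int -> (d -> Int)), g:=(Bool -> Bool)} | 0 pending]
  bind h := (Bool -> (Int -> a))

Answer: e:=List b f:=(List Int -> (d -> Int)) g:=(Bool -> Bool) h:=(Bool -> (Int -> a))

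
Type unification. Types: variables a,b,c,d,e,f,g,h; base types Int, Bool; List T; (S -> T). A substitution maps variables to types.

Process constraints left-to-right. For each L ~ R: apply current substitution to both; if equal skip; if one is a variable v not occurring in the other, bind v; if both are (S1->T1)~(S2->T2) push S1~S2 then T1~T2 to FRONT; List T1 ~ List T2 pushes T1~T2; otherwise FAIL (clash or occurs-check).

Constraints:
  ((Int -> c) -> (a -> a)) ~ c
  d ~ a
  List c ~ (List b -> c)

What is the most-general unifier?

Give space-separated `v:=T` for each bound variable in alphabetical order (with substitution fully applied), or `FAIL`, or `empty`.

step 1: unify ((Int -> c) -> (a -> a)) ~ c  [subst: {-} | 2 pending]
  occurs-check fail

Answer: FAIL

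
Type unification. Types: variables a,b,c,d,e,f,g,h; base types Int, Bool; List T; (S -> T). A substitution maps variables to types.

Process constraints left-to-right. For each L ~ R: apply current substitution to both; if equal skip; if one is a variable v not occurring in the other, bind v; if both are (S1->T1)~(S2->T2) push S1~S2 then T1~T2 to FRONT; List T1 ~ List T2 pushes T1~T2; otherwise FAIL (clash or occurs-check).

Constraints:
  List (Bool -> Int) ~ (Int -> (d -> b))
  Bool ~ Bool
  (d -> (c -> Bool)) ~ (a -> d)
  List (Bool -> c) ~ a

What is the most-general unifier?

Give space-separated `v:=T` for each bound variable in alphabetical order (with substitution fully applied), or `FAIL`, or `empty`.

step 1: unify List (Bool -> Int) ~ (Int -> (d -> b))  [subst: {-} | 3 pending]
  clash: List (Bool -> Int) vs (Int -> (d -> b))

Answer: FAIL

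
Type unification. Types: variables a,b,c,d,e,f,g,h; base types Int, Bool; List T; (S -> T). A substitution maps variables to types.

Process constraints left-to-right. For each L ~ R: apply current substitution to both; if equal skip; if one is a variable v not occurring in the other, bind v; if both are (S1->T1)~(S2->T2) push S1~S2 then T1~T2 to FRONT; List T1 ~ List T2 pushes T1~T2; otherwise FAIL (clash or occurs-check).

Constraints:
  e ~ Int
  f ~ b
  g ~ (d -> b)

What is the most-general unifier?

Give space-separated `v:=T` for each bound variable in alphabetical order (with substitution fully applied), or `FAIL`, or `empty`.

Answer: e:=Int f:=b g:=(d -> b)

Derivation:
step 1: unify e ~ Int  [subst: {-} | 2 pending]
  bind e := Int
step 2: unify f ~ b  [subst: {e:=Int} | 1 pending]
  bind f := b
step 3: unify g ~ (d -> b)  [subst: {e:=Int, f:=b} | 0 pending]
  bind g := (d -> b)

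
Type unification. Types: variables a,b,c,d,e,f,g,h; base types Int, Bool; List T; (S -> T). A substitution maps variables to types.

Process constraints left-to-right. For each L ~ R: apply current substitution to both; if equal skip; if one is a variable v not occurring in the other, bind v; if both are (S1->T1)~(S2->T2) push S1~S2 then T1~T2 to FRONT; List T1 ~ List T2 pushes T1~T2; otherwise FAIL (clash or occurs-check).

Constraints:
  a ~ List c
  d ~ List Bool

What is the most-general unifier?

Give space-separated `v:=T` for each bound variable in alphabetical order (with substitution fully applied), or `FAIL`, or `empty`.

Answer: a:=List c d:=List Bool

Derivation:
step 1: unify a ~ List c  [subst: {-} | 1 pending]
  bind a := List c
step 2: unify d ~ List Bool  [subst: {a:=List c} | 0 pending]
  bind d := List Bool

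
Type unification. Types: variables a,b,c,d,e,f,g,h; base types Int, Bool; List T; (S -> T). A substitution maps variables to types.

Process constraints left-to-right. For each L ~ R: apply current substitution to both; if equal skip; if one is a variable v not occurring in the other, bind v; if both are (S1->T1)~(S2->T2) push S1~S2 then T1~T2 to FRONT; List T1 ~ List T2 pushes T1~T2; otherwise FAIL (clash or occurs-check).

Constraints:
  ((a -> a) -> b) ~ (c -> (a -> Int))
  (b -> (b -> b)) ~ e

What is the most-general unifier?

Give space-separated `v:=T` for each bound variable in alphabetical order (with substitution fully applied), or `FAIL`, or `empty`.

step 1: unify ((a -> a) -> b) ~ (c -> (a -> Int))  [subst: {-} | 1 pending]
  -> decompose arrow: push (a -> a)~c, b~(a -> Int)
step 2: unify (a -> a) ~ c  [subst: {-} | 2 pending]
  bind c := (a -> a)
step 3: unify b ~ (a -> Int)  [subst: {c:=(a -> a)} | 1 pending]
  bind b := (a -> Int)
step 4: unify ((a -> Int) -> ((a -> Int) -> (a -> Int))) ~ e  [subst: {c:=(a -> a), b:=(a -> Int)} | 0 pending]
  bind e := ((a -> Int) -> ((a -> Int) -> (a -> Int)))

Answer: b:=(a -> Int) c:=(a -> a) e:=((a -> Int) -> ((a -> Int) -> (a -> Int)))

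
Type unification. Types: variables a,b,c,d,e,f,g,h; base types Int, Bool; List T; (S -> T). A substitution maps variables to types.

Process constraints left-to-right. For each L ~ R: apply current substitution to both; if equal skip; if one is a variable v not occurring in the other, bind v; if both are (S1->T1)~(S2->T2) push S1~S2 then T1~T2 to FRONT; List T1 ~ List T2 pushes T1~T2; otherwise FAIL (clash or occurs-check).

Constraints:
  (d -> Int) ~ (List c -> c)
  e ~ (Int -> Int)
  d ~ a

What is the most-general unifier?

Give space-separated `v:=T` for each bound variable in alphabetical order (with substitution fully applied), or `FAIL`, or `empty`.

step 1: unify (d -> Int) ~ (List c -> c)  [subst: {-} | 2 pending]
  -> decompose arrow: push d~List c, Int~c
step 2: unify d ~ List c  [subst: {-} | 3 pending]
  bind d := List c
step 3: unify Int ~ c  [subst: {d:=List c} | 2 pending]
  bind c := Int
step 4: unify e ~ (Int -> Int)  [subst: {d:=List c, c:=Int} | 1 pending]
  bind e := (Int -> Int)
step 5: unify List Int ~ a  [subst: {d:=List c, c:=Int, e:=(Int -> Int)} | 0 pending]
  bind a := List Int

Answer: a:=List Int c:=Int d:=List Int e:=(Int -> Int)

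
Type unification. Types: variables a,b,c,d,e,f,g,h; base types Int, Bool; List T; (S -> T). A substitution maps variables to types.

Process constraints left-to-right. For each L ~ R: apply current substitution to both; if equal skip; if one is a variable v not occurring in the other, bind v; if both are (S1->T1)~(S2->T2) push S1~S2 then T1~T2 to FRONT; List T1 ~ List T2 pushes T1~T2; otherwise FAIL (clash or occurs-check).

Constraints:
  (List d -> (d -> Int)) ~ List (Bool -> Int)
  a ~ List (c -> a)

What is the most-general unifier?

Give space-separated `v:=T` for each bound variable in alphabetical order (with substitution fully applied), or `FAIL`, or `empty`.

step 1: unify (List d -> (d -> Int)) ~ List (Bool -> Int)  [subst: {-} | 1 pending]
  clash: (List d -> (d -> Int)) vs List (Bool -> Int)

Answer: FAIL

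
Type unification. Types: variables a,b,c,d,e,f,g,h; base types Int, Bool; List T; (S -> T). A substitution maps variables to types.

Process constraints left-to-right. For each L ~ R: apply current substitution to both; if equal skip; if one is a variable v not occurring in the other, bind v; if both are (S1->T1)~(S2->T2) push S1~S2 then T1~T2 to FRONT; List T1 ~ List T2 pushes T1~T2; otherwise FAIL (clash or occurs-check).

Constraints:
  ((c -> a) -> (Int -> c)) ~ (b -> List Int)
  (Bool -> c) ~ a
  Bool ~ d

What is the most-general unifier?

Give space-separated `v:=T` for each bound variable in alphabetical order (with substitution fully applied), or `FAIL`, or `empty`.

step 1: unify ((c -> a) -> (Int -> c)) ~ (b -> List Int)  [subst: {-} | 2 pending]
  -> decompose arrow: push (c -> a)~b, (Int -> c)~List Int
step 2: unify (c -> a) ~ b  [subst: {-} | 3 pending]
  bind b := (c -> a)
step 3: unify (Int -> c) ~ List Int  [subst: {b:=(c -> a)} | 2 pending]
  clash: (Int -> c) vs List Int

Answer: FAIL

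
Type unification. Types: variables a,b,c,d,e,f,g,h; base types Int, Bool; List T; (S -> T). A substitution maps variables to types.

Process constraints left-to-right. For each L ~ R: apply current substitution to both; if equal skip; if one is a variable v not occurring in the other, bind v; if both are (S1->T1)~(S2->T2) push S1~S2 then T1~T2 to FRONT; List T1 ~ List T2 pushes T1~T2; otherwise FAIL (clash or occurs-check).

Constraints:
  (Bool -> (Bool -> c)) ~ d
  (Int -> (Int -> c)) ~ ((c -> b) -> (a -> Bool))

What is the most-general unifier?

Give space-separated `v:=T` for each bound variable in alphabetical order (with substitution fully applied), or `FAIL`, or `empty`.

step 1: unify (Bool -> (Bool -> c)) ~ d  [subst: {-} | 1 pending]
  bind d := (Bool -> (Bool -> c))
step 2: unify (Int -> (Int -> c)) ~ ((c -> b) -> (a -> Bool))  [subst: {d:=(Bool -> (Bool -> c))} | 0 pending]
  -> decompose arrow: push Int~(c -> b), (Int -> c)~(a -> Bool)
step 3: unify Int ~ (c -> b)  [subst: {d:=(Bool -> (Bool -> c))} | 1 pending]
  clash: Int vs (c -> b)

Answer: FAIL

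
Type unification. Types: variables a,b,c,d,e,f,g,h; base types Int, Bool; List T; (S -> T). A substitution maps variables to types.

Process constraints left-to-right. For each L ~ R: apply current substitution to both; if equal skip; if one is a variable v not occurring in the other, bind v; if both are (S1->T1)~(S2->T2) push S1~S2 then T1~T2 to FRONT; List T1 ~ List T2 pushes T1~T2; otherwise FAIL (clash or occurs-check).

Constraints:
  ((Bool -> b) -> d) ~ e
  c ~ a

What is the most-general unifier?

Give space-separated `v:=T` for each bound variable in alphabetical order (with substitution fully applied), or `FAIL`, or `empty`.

step 1: unify ((Bool -> b) -> d) ~ e  [subst: {-} | 1 pending]
  bind e := ((Bool -> b) -> d)
step 2: unify c ~ a  [subst: {e:=((Bool -> b) -> d)} | 0 pending]
  bind c := a

Answer: c:=a e:=((Bool -> b) -> d)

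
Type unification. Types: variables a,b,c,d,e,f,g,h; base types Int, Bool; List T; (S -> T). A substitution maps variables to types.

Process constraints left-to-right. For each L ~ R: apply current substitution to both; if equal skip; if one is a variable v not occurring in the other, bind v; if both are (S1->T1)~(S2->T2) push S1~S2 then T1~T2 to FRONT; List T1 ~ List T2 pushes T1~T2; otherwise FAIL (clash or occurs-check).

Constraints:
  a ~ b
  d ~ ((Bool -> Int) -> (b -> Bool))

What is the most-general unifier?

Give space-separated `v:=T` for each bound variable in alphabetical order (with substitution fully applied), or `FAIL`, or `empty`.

step 1: unify a ~ b  [subst: {-} | 1 pending]
  bind a := b
step 2: unify d ~ ((Bool -> Int) -> (b -> Bool))  [subst: {a:=b} | 0 pending]
  bind d := ((Bool -> Int) -> (b -> Bool))

Answer: a:=b d:=((Bool -> Int) -> (b -> Bool))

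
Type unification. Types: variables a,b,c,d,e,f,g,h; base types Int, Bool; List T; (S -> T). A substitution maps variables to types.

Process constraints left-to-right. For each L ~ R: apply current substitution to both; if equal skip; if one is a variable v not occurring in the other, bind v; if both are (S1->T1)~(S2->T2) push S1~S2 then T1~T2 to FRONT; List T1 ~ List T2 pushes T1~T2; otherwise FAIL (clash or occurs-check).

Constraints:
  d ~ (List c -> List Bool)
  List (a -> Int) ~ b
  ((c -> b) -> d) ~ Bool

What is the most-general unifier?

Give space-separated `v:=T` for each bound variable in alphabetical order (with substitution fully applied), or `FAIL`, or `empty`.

Answer: FAIL

Derivation:
step 1: unify d ~ (List c -> List Bool)  [subst: {-} | 2 pending]
  bind d := (List c -> List Bool)
step 2: unify List (a -> Int) ~ b  [subst: {d:=(List c -> List Bool)} | 1 pending]
  bind b := List (a -> Int)
step 3: unify ((c -> List (a -> Int)) -> (List c -> List Bool)) ~ Bool  [subst: {d:=(List c -> List Bool), b:=List (a -> Int)} | 0 pending]
  clash: ((c -> List (a -> Int)) -> (List c -> List Bool)) vs Bool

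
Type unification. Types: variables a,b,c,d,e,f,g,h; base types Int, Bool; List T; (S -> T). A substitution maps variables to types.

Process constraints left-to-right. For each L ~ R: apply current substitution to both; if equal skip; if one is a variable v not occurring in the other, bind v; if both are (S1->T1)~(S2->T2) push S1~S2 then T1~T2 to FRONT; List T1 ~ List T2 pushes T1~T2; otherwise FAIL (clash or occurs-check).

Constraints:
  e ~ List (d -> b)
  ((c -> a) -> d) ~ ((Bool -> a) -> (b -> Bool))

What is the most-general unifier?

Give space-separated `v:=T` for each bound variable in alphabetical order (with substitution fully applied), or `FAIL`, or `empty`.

Answer: c:=Bool d:=(b -> Bool) e:=List ((b -> Bool) -> b)

Derivation:
step 1: unify e ~ List (d -> b)  [subst: {-} | 1 pending]
  bind e := List (d -> b)
step 2: unify ((c -> a) -> d) ~ ((Bool -> a) -> (b -> Bool))  [subst: {e:=List (d -> b)} | 0 pending]
  -> decompose arrow: push (c -> a)~(Bool -> a), d~(b -> Bool)
step 3: unify (c -> a) ~ (Bool -> a)  [subst: {e:=List (d -> b)} | 1 pending]
  -> decompose arrow: push c~Bool, a~a
step 4: unify c ~ Bool  [subst: {e:=List (d -> b)} | 2 pending]
  bind c := Bool
step 5: unify a ~ a  [subst: {e:=List (d -> b), c:=Bool} | 1 pending]
  -> identical, skip
step 6: unify d ~ (b -> Bool)  [subst: {e:=List (d -> b), c:=Bool} | 0 pending]
  bind d := (b -> Bool)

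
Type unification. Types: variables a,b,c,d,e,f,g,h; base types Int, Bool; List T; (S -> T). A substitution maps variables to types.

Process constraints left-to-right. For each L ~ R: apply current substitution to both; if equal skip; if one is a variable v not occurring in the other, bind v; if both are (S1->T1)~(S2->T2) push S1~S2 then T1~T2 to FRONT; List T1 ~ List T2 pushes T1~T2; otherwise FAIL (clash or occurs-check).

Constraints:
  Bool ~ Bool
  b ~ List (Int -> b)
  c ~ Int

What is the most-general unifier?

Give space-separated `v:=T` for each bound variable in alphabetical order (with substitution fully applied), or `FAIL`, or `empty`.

Answer: FAIL

Derivation:
step 1: unify Bool ~ Bool  [subst: {-} | 2 pending]
  -> identical, skip
step 2: unify b ~ List (Int -> b)  [subst: {-} | 1 pending]
  occurs-check fail: b in List (Int -> b)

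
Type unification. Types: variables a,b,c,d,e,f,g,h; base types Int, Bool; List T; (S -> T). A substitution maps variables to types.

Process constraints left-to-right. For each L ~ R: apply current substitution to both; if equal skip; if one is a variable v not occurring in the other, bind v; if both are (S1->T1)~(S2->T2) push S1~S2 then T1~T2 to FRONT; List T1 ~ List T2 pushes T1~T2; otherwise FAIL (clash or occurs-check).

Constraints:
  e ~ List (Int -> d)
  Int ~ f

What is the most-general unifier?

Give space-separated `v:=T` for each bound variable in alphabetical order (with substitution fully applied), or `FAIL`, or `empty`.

step 1: unify e ~ List (Int -> d)  [subst: {-} | 1 pending]
  bind e := List (Int -> d)
step 2: unify Int ~ f  [subst: {e:=List (Int -> d)} | 0 pending]
  bind f := Int

Answer: e:=List (Int -> d) f:=Int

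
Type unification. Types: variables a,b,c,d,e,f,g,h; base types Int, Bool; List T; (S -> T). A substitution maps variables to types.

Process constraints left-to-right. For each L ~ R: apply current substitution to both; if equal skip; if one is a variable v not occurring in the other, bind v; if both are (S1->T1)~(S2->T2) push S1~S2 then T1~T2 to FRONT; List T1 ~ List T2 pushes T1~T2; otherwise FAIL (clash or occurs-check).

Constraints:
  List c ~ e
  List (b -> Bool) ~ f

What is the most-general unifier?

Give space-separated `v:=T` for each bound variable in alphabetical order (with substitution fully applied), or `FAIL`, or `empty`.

step 1: unify List c ~ e  [subst: {-} | 1 pending]
  bind e := List c
step 2: unify List (b -> Bool) ~ f  [subst: {e:=List c} | 0 pending]
  bind f := List (b -> Bool)

Answer: e:=List c f:=List (b -> Bool)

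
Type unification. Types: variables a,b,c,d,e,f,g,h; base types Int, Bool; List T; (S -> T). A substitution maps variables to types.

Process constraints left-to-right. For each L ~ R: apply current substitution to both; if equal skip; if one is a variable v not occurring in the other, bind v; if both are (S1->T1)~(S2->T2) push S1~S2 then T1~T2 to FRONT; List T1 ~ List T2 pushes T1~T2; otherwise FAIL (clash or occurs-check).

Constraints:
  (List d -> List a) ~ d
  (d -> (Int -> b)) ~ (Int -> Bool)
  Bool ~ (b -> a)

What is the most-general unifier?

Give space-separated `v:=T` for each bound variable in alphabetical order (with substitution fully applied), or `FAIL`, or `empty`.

step 1: unify (List d -> List a) ~ d  [subst: {-} | 2 pending]
  occurs-check fail

Answer: FAIL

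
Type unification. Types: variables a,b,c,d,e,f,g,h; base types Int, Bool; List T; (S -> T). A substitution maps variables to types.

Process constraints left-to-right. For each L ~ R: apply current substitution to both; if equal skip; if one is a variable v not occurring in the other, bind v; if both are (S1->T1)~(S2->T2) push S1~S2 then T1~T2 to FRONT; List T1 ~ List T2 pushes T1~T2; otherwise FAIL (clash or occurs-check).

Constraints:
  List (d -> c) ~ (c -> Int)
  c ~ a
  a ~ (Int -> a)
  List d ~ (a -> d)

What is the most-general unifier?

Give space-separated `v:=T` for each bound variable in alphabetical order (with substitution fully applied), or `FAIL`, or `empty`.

Answer: FAIL

Derivation:
step 1: unify List (d -> c) ~ (c -> Int)  [subst: {-} | 3 pending]
  clash: List (d -> c) vs (c -> Int)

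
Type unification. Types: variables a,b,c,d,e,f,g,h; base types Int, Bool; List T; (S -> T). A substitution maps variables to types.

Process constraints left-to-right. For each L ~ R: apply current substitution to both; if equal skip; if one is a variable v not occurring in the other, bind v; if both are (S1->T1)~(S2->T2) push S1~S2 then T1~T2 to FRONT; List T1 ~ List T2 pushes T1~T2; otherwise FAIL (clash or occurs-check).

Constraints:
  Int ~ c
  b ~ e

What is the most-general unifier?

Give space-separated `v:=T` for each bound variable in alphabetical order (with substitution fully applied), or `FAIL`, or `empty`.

Answer: b:=e c:=Int

Derivation:
step 1: unify Int ~ c  [subst: {-} | 1 pending]
  bind c := Int
step 2: unify b ~ e  [subst: {c:=Int} | 0 pending]
  bind b := e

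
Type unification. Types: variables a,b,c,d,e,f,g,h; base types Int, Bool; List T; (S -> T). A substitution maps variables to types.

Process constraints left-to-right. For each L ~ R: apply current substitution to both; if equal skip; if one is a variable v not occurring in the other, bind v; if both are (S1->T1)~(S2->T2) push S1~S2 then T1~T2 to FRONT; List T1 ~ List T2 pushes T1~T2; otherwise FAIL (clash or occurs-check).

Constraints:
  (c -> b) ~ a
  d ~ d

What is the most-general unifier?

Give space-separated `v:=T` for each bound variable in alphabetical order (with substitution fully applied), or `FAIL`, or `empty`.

step 1: unify (c -> b) ~ a  [subst: {-} | 1 pending]
  bind a := (c -> b)
step 2: unify d ~ d  [subst: {a:=(c -> b)} | 0 pending]
  -> identical, skip

Answer: a:=(c -> b)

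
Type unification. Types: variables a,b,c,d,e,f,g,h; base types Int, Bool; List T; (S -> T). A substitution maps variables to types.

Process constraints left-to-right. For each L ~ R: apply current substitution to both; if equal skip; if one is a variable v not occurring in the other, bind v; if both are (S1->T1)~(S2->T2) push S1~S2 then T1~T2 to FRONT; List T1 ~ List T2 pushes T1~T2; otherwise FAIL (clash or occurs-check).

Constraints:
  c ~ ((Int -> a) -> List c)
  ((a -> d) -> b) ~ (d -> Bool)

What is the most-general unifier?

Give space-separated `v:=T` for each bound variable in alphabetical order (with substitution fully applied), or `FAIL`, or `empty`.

Answer: FAIL

Derivation:
step 1: unify c ~ ((Int -> a) -> List c)  [subst: {-} | 1 pending]
  occurs-check fail: c in ((Int -> a) -> List c)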